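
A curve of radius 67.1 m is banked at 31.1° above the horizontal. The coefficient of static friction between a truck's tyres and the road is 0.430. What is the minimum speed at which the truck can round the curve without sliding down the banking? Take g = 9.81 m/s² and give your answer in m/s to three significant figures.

9.52 m/s

At the minimum speed, friction acts up the slope at its limiting value f = μN. Radially (horizontal, toward centre): N sinθ − μN cosθ = mv²/r. Vertically: N cosθ + μN sinθ = mg.
Dividing: v² = r g (sinθ − μcosθ)/(cosθ + μsinθ).
sinθ − μcosθ = 0.5165 − 0.430×0.8563 = 0.1483; cosθ + μsinθ = 0.8563 + 0.430×0.5165 = 1.078.
v² = 67.1 × 9.81 × 0.1483/1.078 = 90.55 m²/s², so v = 9.516 m/s.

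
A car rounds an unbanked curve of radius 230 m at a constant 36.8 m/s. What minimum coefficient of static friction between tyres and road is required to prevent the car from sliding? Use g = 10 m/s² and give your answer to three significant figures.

Friction provides the centripetal force: μ_s m g = m v²/r, so μ_s = v²/(g r) = (36.80)²/(10.0 × 230) = 1354/2300 = 0.5888.

0.589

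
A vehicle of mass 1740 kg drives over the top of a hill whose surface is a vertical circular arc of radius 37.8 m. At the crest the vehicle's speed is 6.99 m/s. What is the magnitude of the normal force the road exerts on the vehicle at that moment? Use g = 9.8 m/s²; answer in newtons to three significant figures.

14800 N

At the crest the centripetal acceleration points downward (toward the centre of the arc), so mg − N = mv²/r.
N = m(g − v²/r) = 1740 × (9.8 − (6.99)²/37.8) = 1740 × (9.8 − 1.293) = 1740 × 8.507 = 14800 N.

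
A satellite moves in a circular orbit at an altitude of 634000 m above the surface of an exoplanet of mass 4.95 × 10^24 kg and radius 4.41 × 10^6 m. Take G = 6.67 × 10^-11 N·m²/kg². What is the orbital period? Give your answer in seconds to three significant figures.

3920 s

r = R + h = 4.41 × 10^6 + 634000 = 5.044 × 10^6 m. Gravity provides the centripetal force: G M m / r² = m v² / r ⇒ v = √(GM/r) = 8091 m/s.
T = 2πr/v = 2π × 5.044 × 10^6 / 8091 = 3917 s.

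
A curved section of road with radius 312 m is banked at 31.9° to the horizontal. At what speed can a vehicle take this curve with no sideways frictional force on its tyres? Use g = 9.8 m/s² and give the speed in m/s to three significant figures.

43.6 m/s

On a frictionless banked curve, N sinθ = mv²/r and N cosθ = mg, so tanθ = v²/(rg).
v = √(r g tanθ) = √(312 × 9.8 × tan 31.9°) = √(312 × 9.8 × 0.6224) = √1903 = 43.63 m/s.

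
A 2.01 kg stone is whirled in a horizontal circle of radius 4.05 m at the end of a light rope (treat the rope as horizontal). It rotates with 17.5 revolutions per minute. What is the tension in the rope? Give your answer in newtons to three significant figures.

27.3 N

ω = 17.5 rev/min × 2π/60 = 1.833 rad/s, so v = ωr = 1.833 × 4.05 = 7.422 m/s.
The tension is the only horizontal force, so it supplies the full centripetal force: T = m v²/r = 2.01 × (7.422)²/4.05 = 2.01 × 55.09/4.05 = 27.34 N.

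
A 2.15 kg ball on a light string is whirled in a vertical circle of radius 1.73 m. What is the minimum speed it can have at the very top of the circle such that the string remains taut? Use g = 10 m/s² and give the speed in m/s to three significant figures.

4.16 m/s

At the top, both weight mg and T point toward the centre: T + mg = mv²/r.
At minimum speed T → 0, so mg = mv_min²/r ⇒ v_min = √(g r) = √(10.0 × 1.73) = 4.159 m/s.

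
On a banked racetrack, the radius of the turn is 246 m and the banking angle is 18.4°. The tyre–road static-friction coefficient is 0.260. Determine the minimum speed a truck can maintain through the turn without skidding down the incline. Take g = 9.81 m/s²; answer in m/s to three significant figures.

At the minimum speed, friction acts up the slope at its limiting value f = μN. Radially (horizontal, toward centre): N sinθ − μN cosθ = mv²/r. Vertically: N cosθ + μN sinθ = mg.
Dividing: v² = r g (sinθ − μcosθ)/(cosθ + μsinθ).
sinθ − μcosθ = 0.3156 − 0.260×0.9489 = 0.06894; cosθ + μsinθ = 0.9489 + 0.260×0.3156 = 1.031.
v² = 246 × 9.81 × 0.06894/1.031 = 161.4 m²/s², so v = 12.70 m/s.

12.7 m/s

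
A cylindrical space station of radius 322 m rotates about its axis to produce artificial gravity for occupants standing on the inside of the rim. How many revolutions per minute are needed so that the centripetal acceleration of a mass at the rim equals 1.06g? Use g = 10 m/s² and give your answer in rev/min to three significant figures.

1.73 rev/min

Require ω²r = 1.06g, so ω = √(1.06 × 10.0/322) = 0.1814 rad/s.
In rev/min: ω × 60/(2π) = 0.1814 × 60/(2π) = 1.733 rev/min.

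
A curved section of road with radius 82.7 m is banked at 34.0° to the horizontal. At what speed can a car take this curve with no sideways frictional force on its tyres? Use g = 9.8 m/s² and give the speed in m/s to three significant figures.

23.4 m/s

On a frictionless banked curve, N sinθ = mv²/r and N cosθ = mg, so tanθ = v²/(rg).
v = √(r g tanθ) = √(82.7 × 9.8 × tan 34.0°) = √(82.7 × 9.8 × 0.6745) = √546.7 = 23.38 m/s.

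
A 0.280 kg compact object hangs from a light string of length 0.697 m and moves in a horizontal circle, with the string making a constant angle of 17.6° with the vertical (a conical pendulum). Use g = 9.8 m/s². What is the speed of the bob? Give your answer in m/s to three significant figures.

The radius of the circle is r = L sinθ = 0.697 × sin 17.6° = 0.2108 m.
Horizontally T sinθ = mv²/r and vertically T cosθ = mg, so tanθ = v²/(rg).
v = √(r g tanθ) = √(0.2108 × 9.8 × 0.3172) = √0.6552 = 0.8094 m/s.

0.809 m/s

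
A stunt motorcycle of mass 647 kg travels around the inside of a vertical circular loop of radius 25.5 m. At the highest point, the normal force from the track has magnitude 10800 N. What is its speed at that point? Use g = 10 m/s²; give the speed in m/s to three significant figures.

26.1 m/s

At the top, N + mg = mv²/r, so v = √(r(N/m + g)) = √(25.5 × (10800/647 + 10.0)) = √(25.5 × 26.69) = √680.7 = 26.09 m/s.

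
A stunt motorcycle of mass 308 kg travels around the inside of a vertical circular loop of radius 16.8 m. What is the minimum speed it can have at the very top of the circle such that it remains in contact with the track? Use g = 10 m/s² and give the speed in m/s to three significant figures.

13.0 m/s

At the top, both weight mg and N point toward the centre: N + mg = mv²/r.
At minimum speed N → 0, so mg = mv_min²/r ⇒ v_min = √(g r) = √(10.0 × 16.8) = 12.96 m/s.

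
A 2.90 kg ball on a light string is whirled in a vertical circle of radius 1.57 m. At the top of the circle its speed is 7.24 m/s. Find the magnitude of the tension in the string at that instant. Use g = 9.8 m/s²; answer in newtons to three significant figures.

68.4 N

At the top, both T and the weight mg point inward (toward the centre), so T + mg = mv²/r.
T = m(v²/r − g) = 2.90 × ((7.24)²/1.57 − 9.8) = 2.90 × (33.39 − 9.8) = 2.90 × 23.59 = 68.40 N.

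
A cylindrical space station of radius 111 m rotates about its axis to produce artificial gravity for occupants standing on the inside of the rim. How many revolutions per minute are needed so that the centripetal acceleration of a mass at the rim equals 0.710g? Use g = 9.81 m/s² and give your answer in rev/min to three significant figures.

2.39 rev/min

Require ω²r = 0.710g, so ω = √(0.710 × 9.81/111) = 0.2505 rad/s.
In rev/min: ω × 60/(2π) = 0.2505 × 60/(2π) = 2.392 rev/min.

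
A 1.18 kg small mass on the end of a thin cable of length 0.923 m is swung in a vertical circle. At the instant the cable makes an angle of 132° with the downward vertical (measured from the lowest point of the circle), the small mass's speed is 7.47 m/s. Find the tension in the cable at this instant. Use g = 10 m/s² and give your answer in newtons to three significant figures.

63.4 N

Take the radial direction toward the centre of the circle as positive. The component of the weight along the string toward the centre is −mg cos φ (φ measured from the bottom), so Newton's second law along the string gives T − mg cos φ = m v²/r.
cos 132° = -0.6691, so T = m(v²/r + g cos φ) = 1.18 × ((7.47)²/0.923 + 10.0 × -0.6691) = 1.18 × (60.46 + (-6.691)) = 1.18 × 53.76 = 63.44 N.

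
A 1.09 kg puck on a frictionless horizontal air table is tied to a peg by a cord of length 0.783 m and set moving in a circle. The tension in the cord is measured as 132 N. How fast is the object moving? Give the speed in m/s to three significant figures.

9.74 m/s

T = m v²/r ⇒ v = √(T r / m) = √(132 × 0.783 / 1.09) = √94.82 = 9.738 m/s.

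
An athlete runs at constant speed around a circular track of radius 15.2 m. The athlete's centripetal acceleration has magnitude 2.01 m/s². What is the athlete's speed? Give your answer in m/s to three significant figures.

a_c = v²/r ⇒ v = √(a_c · r) = √(2.01 × 15.2) = √30.55 = 5.527 m/s.

5.53 m/s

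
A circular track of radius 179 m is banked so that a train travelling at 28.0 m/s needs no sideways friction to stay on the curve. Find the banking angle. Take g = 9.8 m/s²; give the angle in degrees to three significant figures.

For a frictionless banked turn: horizontally N sinθ = mv²/r and vertically N cosθ = mg.
Dividing: tanθ = v²/(r g) = (28.0)²/(179 × 9.8) = 784.0/1754 = 0.4469.
θ = arctan(0.4469) = 24.08°.

24.1°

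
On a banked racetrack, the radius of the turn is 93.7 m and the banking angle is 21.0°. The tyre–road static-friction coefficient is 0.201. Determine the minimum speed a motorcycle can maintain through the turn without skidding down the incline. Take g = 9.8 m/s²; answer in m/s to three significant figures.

At the minimum speed, friction acts up the slope at its limiting value f = μN. Radially (horizontal, toward centre): N sinθ − μN cosθ = mv²/r. Vertically: N cosθ + μN sinθ = mg.
Dividing: v² = r g (sinθ − μcosθ)/(cosθ + μsinθ).
sinθ − μcosθ = 0.3584 − 0.201×0.9336 = 0.1707; cosθ + μsinθ = 0.9336 + 0.201×0.3584 = 1.006.
v² = 93.7 × 9.8 × 0.1707/1.006 = 155.9 m²/s², so v = 12.49 m/s.

12.5 m/s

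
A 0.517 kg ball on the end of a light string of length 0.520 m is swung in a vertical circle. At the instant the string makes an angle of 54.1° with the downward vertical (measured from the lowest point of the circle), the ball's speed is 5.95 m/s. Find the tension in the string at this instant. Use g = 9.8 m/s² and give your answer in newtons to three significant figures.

38.2 N

Take the radial direction toward the centre of the circle as positive. The component of the weight along the string toward the centre is −mg cos φ (φ measured from the bottom), so Newton's second law along the string gives T − mg cos φ = m v²/r.
cos 54.1° = 0.5864, so T = m(v²/r + g cos φ) = 0.517 × ((5.95)²/0.520 + 9.8 × 0.5864) = 0.517 × (68.08 + (5.746)) = 0.517 × 73.83 = 38.17 N.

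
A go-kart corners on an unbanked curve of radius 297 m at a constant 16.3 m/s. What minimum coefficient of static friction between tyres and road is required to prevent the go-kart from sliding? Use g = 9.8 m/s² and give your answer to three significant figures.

0.0913

Friction provides the centripetal force: μ_s m g = m v²/r, so μ_s = v²/(g r) = (16.30)²/(9.8 × 297) = 265.7/2911 = 0.09128.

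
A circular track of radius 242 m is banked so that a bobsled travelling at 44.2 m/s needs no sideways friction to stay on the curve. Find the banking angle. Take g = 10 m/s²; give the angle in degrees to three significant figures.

For a frictionless banked turn: horizontally N sinθ = mv²/r and vertically N cosθ = mg.
Dividing: tanθ = v²/(r g) = (44.2)²/(242 × 10.0) = 1954/2420 = 0.8073.
θ = arctan(0.8073) = 38.91°.

38.9°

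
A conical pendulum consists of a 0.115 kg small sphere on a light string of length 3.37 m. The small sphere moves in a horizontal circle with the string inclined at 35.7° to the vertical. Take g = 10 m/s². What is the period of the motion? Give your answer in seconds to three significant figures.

r = L sinθ = 1.967 m. From T sinθ = mω²r and T cosθ = mg: tanθ = ω²r/g, so ω² = g tanθ / r = g/(L cosθ).
ω = √(g/(L cosθ)) = √(10.0/(3.37 × 0.8121)) = √3.654 = 1.912 rad/s.
Period = 2π/ω = 3.287 s.

3.29 s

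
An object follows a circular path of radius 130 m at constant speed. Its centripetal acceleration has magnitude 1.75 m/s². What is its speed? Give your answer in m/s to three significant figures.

a_c = v²/r ⇒ v = √(a_c · r) = √(1.75 × 130) = √227.5 = 15.08 m/s.

15.1 m/s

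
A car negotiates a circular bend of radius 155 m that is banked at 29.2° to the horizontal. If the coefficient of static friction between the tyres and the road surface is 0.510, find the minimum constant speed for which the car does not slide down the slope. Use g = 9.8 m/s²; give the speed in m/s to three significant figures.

7.60 m/s

At the minimum speed, friction acts up the slope at its limiting value f = μN. Radially (horizontal, toward centre): N sinθ − μN cosθ = mv²/r. Vertically: N cosθ + μN sinθ = mg.
Dividing: v² = r g (sinθ − μcosθ)/(cosθ + μsinθ).
sinθ − μcosθ = 0.4879 − 0.510×0.8729 = 0.04267; cosθ + μsinθ = 0.8729 + 0.510×0.4879 = 1.122.
v² = 155 × 9.8 × 0.04267/1.122 = 57.78 m²/s², so v = 7.601 m/s.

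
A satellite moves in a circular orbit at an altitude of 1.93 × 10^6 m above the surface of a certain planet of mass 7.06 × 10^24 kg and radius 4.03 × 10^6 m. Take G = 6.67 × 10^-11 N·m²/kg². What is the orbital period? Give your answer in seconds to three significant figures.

r = R + h = 4.03 × 10^6 + 1.93 × 10^6 = 5.960 × 10^6 m. Gravity provides the centripetal force: G M m / r² = m v² / r ⇒ v = √(GM/r) = 8889 m/s.
T = 2πr/v = 2π × 5.960 × 10^6 / 8889 = 4213 s.

4210 s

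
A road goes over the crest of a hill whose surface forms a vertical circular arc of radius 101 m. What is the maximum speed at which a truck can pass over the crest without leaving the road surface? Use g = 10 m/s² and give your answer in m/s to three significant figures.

31.8 m/s

At the crest the centre of the circle is below the truck, so the net downward (centripetal) force is mg − N = mv²/r.
The truck leaves the road when N → 0, giving v_max = √(g r) = √(10.0 × 101) = 31.78 m/s.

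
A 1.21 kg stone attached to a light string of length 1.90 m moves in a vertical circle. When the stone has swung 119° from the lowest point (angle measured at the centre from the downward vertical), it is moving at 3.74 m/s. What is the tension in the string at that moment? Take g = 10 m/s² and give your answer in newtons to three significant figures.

3.04 N

Take the radial direction toward the centre of the circle as positive. The component of the weight along the string toward the centre is −mg cos φ (φ measured from the bottom), so Newton's second law along the string gives T − mg cos φ = m v²/r.
cos 119° = -0.4848, so T = m(v²/r + g cos φ) = 1.21 × ((3.74)²/1.90 + 10.0 × -0.4848) = 1.21 × (7.362 + (-4.848)) = 1.21 × 2.514 = 3.042 N.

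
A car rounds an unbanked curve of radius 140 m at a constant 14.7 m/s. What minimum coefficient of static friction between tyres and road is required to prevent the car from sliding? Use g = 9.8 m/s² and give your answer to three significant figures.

0.157

Friction provides the centripetal force: μ_s m g = m v²/r, so μ_s = v²/(g r) = (14.70)²/(9.8 × 140) = 216.1/1372 = 0.1575.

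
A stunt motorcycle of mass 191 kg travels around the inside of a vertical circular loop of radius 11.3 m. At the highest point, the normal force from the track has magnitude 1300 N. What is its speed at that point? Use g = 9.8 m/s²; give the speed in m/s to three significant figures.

At the top, N + mg = mv²/r, so v = √(r(N/m + g)) = √(11.3 × (1300/191 + 9.8)) = √(11.3 × 16.61) = √187.7 = 13.70 m/s.

13.7 m/s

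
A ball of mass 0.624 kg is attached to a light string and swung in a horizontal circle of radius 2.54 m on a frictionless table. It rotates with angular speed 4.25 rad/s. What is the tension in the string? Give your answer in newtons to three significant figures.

28.6 N

v = ωr = 4.25 × 2.54 = 10.80 m/s.
The tension is the only horizontal force, so it supplies the full centripetal force: T = m v²/r = 0.624 × (10.80)²/2.54 = 0.624 × 116.5/2.54 = 28.63 N.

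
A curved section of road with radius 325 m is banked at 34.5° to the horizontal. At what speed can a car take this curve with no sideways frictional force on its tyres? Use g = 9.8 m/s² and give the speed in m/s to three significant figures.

On a frictionless banked curve, N sinθ = mv²/r and N cosθ = mg, so tanθ = v²/(rg).
v = √(r g tanθ) = √(325 × 9.8 × tan 34.5°) = √(325 × 9.8 × 0.6873) = √2189 = 46.79 m/s.

46.8 m/s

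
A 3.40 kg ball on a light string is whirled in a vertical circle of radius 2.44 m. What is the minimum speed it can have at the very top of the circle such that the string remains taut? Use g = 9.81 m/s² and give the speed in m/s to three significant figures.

At the highest point the centre is directly below, so both the weight and T act inward: T + mg = mv²/r.
At minimum speed T → 0, so mg = mv_min²/r ⇒ v_min = √(g r) = √(9.81 × 2.44) = 4.892 m/s.

4.89 m/s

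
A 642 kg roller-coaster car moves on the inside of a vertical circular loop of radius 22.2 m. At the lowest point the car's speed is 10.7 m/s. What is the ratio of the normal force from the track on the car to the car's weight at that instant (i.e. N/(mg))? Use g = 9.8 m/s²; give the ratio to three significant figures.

1.53

At the bottom, N − mg = mv²/r, so N = m(v²/r + g) and N/(mg) = v²/(rg) + 1 = (10.7)²/(22.2 × 9.8) + 1 = 0.5262 + 1 = 1.526.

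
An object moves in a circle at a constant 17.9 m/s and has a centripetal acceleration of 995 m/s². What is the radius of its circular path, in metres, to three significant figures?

0.322 m

a_c = v²/r ⇒ r = v²/a_c = (17.9)²/995 = 320.4/995 = 0.3220 m.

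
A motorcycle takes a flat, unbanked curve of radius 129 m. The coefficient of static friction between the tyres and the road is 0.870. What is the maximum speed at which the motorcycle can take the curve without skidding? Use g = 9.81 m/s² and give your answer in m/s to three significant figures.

33.2 m/s

Friction provides the centripetal force on a flat curve. At maximum speed it is at its limiting value: μ_s m g = m v²/r.
Mass cancels: v_max = √(μ_s g r) = √(0.870 × 9.81 × 129) = √1101 = 33.18 m/s.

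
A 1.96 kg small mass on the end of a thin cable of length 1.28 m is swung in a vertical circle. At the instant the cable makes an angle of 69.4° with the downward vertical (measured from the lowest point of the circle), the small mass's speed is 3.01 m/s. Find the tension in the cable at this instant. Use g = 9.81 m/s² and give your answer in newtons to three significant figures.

Take the radial direction toward the centre of the circle as positive. The component of the weight along the string toward the centre is −mg cos φ (φ measured from the bottom), so Newton's second law along the string gives T − mg cos φ = m v²/r.
cos 69.4° = 0.3518, so T = m(v²/r + g cos φ) = 1.96 × ((3.01)²/1.28 + 9.81 × 0.3518) = 1.96 × (7.078 + (3.452)) = 1.96 × 10.53 = 20.64 N.

20.6 N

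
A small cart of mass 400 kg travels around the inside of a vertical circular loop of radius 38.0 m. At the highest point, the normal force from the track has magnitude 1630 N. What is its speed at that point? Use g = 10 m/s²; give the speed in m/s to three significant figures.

At the top, N + mg = mv²/r, so v = √(r(N/m + g)) = √(38.0 × (1630/400 + 10.0)) = √(38.0 × 14.08) = √534.8 = 23.13 m/s.

23.1 m/s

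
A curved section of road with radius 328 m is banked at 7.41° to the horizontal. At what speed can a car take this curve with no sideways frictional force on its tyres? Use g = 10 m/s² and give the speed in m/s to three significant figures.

20.7 m/s

On a frictionless banked curve, N sinθ = mv²/r and N cosθ = mg, so tanθ = v²/(rg).
v = √(r g tanθ) = √(328 × 10.0 × tan 7.41°) = √(328 × 10.0 × 0.1301) = √426.6 = 20.65 m/s.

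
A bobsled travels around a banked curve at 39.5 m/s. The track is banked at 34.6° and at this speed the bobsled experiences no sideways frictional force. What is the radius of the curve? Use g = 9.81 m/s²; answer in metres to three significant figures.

231 m

Frictionless banking: tanθ = v²/(rg), so r = v²/(g tanθ).
r = (39.5)²/(9.81 × tan 34.6°) = 1560/(9.81 × 0.6899) = 1560/6.767 = 230.6 m.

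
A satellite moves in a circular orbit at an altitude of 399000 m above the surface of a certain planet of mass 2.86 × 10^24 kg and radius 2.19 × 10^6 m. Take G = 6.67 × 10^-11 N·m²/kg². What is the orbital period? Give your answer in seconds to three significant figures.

r = R + h = 2.19 × 10^6 + 399000 = 2.589 × 10^6 m. Gravity provides the centripetal force: G M m / r² = m v² / r ⇒ v = √(GM/r) = 8584 m/s.
T = 2πr/v = 2π × 2.589 × 10^6 / 8584 = 1895 s.

1900 s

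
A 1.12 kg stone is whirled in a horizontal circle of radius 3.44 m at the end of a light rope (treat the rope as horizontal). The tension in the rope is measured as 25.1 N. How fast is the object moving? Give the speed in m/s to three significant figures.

8.78 m/s

T = m v²/r ⇒ v = √(T r / m) = √(25.1 × 3.44 / 1.12) = √77.09 = 8.780 m/s.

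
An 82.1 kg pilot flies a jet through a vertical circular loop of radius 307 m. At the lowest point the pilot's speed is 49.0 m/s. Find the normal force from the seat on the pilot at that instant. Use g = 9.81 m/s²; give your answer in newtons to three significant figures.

1450 N

At the lowest point, N points up (toward the centre) and the weight mg points down (away from the centre), so the net inward force is N − mg = mv²/r.
N = m(v²/r + g) = 82.1 × ((49.0)²/307 + 9.81) = 82.1 × (7.821 + 9.81) = 82.1 × 17.63 = 1447 N.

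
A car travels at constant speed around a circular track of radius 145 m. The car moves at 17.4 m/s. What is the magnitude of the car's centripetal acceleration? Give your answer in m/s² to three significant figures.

a_c = v²/r = (17.40)²/145 = 302.8/145 = 2.088 m/s².

2.09 m/s²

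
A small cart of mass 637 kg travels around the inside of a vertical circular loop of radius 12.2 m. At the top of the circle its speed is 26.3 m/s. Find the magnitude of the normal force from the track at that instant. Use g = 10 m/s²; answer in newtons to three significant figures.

29700 N

At the top, both N and the weight mg point inward (toward the centre), so N + mg = mv²/r.
N = m(v²/r − g) = 637 × ((26.3)²/12.2 − 10.0) = 637 × (56.70 − 10.0) = 637 × 46.70 = 29750 N.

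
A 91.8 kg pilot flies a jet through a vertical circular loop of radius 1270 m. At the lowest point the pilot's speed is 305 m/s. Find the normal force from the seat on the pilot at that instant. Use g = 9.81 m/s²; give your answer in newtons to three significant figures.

At the lowest point, N points up (toward the centre) and the weight mg points down (away from the centre), so the net inward force is N − mg = mv²/r.
N = m(v²/r + g) = 91.8 × ((305)²/1270 + 9.81) = 91.8 × (73.25 + 9.81) = 91.8 × 83.06 = 7625 N.

7620 N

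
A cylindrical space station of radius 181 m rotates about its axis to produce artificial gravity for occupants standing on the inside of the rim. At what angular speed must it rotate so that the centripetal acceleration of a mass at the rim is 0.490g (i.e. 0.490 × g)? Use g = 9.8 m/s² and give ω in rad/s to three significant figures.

0.163 rad/s

Centripetal acceleration a_c = ω²r. Setting ω²r = 0.490g:
ω = √(0.490g / r) = √(0.490 × 9.8 / 181) = √0.02653 = 0.1629 rad/s.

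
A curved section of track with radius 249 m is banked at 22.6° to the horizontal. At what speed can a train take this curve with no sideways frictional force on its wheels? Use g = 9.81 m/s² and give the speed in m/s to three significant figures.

On a frictionless banked curve, N sinθ = mv²/r and N cosθ = mg, so tanθ = v²/(rg).
v = √(r g tanθ) = √(249 × 9.81 × tan 22.6°) = √(249 × 9.81 × 0.4163) = √1017 = 31.89 m/s.

31.9 m/s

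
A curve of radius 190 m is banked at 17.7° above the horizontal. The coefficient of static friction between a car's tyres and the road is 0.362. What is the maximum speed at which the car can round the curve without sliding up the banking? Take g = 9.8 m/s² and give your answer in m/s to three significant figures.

At the maximum speed, friction acts down the slope at its limiting value f = μN. Radially (horizontal, toward centre): N sinθ + μN cosθ = mv²/r. Vertically: N cosθ − μN sinθ = mg.
Dividing: v² = r g (sinθ + μcosθ)/(cosθ − μsinθ).
sinθ + μcosθ = 0.3040 + 0.362×0.9527 = 0.6489; cosθ − μsinθ = 0.9527 − 0.362×0.3040 = 0.8426.
v² = 190 × 9.8 × 0.6489/0.8426 = 1434 m²/s², so v = 37.87 m/s.

37.9 m/s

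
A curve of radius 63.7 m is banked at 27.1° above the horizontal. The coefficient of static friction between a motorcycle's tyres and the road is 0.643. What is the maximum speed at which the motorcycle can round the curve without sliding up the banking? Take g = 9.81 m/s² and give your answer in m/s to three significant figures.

32.8 m/s

At the maximum speed, friction acts down the slope at its limiting value f = μN. Radially (horizontal, toward centre): N sinθ + μN cosθ = mv²/r. Vertically: N cosθ − μN sinθ = mg.
Dividing: v² = r g (sinθ + μcosθ)/(cosθ − μsinθ).
sinθ + μcosθ = 0.4555 + 0.643×0.8902 = 1.028; cosθ − μsinθ = 0.8902 − 0.643×0.4555 = 0.5973.
v² = 63.7 × 9.81 × 1.028/0.5973 = 1075 m²/s², so v = 32.79 m/s.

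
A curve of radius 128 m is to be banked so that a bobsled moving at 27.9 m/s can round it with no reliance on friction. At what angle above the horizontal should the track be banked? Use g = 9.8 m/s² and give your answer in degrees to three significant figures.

31.8°

With no friction, the horizontal component of the normal force provides the centripetal force: N sinθ = mv²/r, while N cosθ = mg vertically.
Dividing: tanθ = v²/(r g) = (27.9)²/(128 × 9.8) = 778.4/1254 = 0.6205.
θ = arctan(0.6205) = 31.82°.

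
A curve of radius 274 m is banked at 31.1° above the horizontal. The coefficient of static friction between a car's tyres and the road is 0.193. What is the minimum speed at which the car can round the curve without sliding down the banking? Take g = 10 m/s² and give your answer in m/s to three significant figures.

31.7 m/s

At the minimum speed, friction acts up the slope at its limiting value f = μN. Radially (horizontal, toward centre): N sinθ − μN cosθ = mv²/r. Vertically: N cosθ + μN sinθ = mg.
Dividing: v² = r g (sinθ − μcosθ)/(cosθ + μsinθ).
sinθ − μcosθ = 0.5165 − 0.193×0.8563 = 0.3513; cosθ + μsinθ = 0.8563 + 0.193×0.5165 = 0.9560.
v² = 274 × 10.0 × 0.3513/0.9560 = 1007 m²/s², so v = 31.73 m/s.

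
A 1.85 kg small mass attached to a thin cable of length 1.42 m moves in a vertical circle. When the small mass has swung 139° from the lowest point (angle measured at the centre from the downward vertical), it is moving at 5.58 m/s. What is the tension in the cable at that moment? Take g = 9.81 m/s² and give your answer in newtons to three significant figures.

Take the radial direction toward the centre of the circle as positive. The component of the weight along the string toward the centre is −mg cos φ (φ measured from the bottom), so Newton's second law along the string gives T − mg cos φ = m v²/r.
cos 139° = -0.7547, so T = m(v²/r + g cos φ) = 1.85 × ((5.58)²/1.42 + 9.81 × -0.7547) = 1.85 × (21.93 + (-7.404)) = 1.85 × 14.52 = 26.87 N.

26.9 N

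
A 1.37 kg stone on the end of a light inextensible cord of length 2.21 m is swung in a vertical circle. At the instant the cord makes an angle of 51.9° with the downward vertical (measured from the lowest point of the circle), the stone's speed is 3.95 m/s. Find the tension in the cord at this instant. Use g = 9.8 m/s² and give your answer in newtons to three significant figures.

Take the radial direction toward the centre of the circle as positive. The component of the weight along the string toward the centre is −mg cos φ (φ measured from the bottom), so Newton's second law along the string gives T − mg cos φ = m v²/r.
cos 51.9° = 0.6170, so T = m(v²/r + g cos φ) = 1.37 × ((3.95)²/2.21 + 9.8 × 0.6170) = 1.37 × (7.060 + (6.047)) = 1.37 × 13.11 = 17.96 N.

18.0 N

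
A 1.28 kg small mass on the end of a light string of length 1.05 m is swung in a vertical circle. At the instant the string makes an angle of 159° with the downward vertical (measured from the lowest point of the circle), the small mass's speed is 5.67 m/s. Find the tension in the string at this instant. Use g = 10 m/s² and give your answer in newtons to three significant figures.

27.2 N

Take the radial direction toward the centre of the circle as positive. The component of the weight along the string toward the centre is −mg cos φ (φ measured from the bottom), so Newton's second law along the string gives T − mg cos φ = m v²/r.
cos 159° = -0.9336, so T = m(v²/r + g cos φ) = 1.28 × ((5.67)²/1.05 + 10.0 × -0.9336) = 1.28 × (30.62 + (-9.336)) = 1.28 × 21.28 = 27.24 N.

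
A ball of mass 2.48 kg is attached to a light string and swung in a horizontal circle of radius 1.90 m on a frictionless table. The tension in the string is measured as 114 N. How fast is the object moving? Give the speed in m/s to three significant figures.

9.35 m/s

T = m v²/r ⇒ v = √(T r / m) = √(114 × 1.90 / 2.48) = √87.34 = 9.346 m/s.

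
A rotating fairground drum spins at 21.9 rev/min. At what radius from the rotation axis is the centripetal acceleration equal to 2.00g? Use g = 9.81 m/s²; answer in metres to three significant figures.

ω = 21.9 rev/min × 2π/60 = 2.293 rad/s.
a_c = ω²r = 2.00g ⇒ r = 2.00 × 9.81 / (2.293)² = 19.62/5.260 = 3.730 m.

3.73 m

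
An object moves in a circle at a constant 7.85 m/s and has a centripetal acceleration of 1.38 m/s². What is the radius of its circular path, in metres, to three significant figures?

44.7 m

a_c = v²/r ⇒ r = v²/a_c = (7.85)²/1.38 = 61.62/1.38 = 44.65 m.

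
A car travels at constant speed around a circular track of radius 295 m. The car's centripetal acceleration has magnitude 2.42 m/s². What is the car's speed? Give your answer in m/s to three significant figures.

26.7 m/s

a_c = v²/r ⇒ v = √(a_c · r) = √(2.42 × 295) = √713.9 = 26.72 m/s.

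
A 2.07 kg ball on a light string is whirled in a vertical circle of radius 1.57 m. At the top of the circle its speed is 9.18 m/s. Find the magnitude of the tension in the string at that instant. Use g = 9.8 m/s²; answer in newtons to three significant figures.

90.8 N

At the top, both T and the weight mg point inward (toward the centre), so T + mg = mv²/r.
T = m(v²/r − g) = 2.07 × ((9.18)²/1.57 − 9.8) = 2.07 × (53.68 − 9.8) = 2.07 × 43.88 = 90.82 N.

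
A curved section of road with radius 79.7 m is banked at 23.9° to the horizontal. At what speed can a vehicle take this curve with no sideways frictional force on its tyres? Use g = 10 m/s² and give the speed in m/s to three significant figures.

18.8 m/s

On a frictionless banked curve, N sinθ = mv²/r and N cosθ = mg, so tanθ = v²/(rg).
v = √(r g tanθ) = √(79.7 × 10.0 × tan 23.9°) = √(79.7 × 10.0 × 0.4431) = √353.2 = 18.79 m/s.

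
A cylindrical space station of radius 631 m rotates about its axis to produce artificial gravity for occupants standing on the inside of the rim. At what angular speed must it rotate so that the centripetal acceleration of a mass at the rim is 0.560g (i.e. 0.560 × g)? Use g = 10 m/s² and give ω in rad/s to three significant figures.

0.0942 rad/s

Centripetal acceleration a_c = ω²r. Setting ω²r = 0.560g:
ω = √(0.560g / r) = √(0.560 × 10.0 / 631) = √0.008875 = 0.09421 rad/s.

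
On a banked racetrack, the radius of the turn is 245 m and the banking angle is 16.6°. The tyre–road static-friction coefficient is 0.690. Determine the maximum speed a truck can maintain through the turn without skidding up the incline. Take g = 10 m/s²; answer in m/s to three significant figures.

At the maximum speed, friction acts down the slope at its limiting value f = μN. Radially (horizontal, toward centre): N sinθ + μN cosθ = mv²/r. Vertically: N cosθ − μN sinθ = mg.
Dividing: v² = r g (sinθ + μcosθ)/(cosθ − μsinθ).
sinθ + μcosθ = 0.2857 + 0.690×0.9583 = 0.9469; cosθ − μsinθ = 0.9583 − 0.690×0.2857 = 0.7612.
v² = 245 × 10.0 × 0.9469/0.7612 = 3048 m²/s², so v = 55.21 m/s.

55.2 m/s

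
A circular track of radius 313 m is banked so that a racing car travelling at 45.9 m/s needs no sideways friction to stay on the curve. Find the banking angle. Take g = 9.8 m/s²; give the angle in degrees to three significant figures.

With no friction, the horizontal component of the normal force provides the centripetal force: N sinθ = mv²/r, while N cosθ = mg vertically.
Dividing: tanθ = v²/(r g) = (45.9)²/(313 × 9.8) = 2107/3067 = 0.6868.
θ = arctan(0.6868) = 34.48°.

34.5°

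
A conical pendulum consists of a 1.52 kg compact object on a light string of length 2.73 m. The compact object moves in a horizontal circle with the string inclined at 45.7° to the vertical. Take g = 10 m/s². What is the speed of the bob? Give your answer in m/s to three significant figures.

The radius of the circle is r = L sinθ = 2.73 × sin 45.7° = 1.954 m.
Horizontally T sinθ = mv²/r and vertically T cosθ = mg, so tanθ = v²/(rg).
v = √(r g tanθ) = √(1.954 × 10.0 × 1.025) = √20.02 = 4.475 m/s.

4.47 m/s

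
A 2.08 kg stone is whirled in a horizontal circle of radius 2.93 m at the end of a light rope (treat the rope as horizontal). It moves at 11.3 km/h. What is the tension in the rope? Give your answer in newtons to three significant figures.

v = 11.3 km/h = 11.3/3.6 = 3.139 m/s.
The tension is the only horizontal force, so it supplies the full centripetal force: T = m v²/r = 2.08 × (3.139)²/2.93 = 2.08 × 9.853/2.93 = 6.994 N.

6.99 N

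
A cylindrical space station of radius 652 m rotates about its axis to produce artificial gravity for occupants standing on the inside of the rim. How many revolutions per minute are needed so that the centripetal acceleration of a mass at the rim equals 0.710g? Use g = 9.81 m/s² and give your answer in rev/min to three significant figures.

Require ω²r = 0.710g, so ω = √(0.710 × 9.81/652) = 0.1034 rad/s.
In rev/min: ω × 60/(2π) = 0.1034 × 60/(2π) = 0.9870 rev/min.

0.987 rev/min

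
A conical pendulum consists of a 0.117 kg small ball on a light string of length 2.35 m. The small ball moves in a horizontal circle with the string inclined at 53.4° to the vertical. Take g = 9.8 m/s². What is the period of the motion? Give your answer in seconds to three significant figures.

r = L sinθ = 1.887 m. From T sinθ = mω²r and T cosθ = mg: tanθ = ω²r/g, so ω² = g tanθ / r = g/(L cosθ).
ω = √(g/(L cosθ)) = √(9.8/(2.35 × 0.5962)) = √6.994 = 2.645 rad/s.
Period = 2π/ω = 2.376 s.

2.38 s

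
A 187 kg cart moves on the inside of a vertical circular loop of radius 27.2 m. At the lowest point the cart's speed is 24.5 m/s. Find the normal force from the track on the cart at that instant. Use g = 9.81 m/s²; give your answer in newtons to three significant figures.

At the lowest point, N points up (toward the centre) and the weight mg points down (away from the centre), so the net inward force is N − mg = mv²/r.
N = m(v²/r + g) = 187 × ((24.5)²/27.2 + 9.81) = 187 × (22.07 + 9.81) = 187 × 31.88 = 5961 N.

5960 N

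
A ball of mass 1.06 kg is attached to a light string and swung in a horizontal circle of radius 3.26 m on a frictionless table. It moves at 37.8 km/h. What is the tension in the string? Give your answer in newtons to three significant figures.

v = 37.8 km/h = 37.8/3.6 = 10.50 m/s.
The tension is the only horizontal force, so it supplies the full centripetal force: T = m v²/r = 1.06 × (10.50)²/3.26 = 1.06 × 110.2/3.26 = 35.85 N.

35.8 N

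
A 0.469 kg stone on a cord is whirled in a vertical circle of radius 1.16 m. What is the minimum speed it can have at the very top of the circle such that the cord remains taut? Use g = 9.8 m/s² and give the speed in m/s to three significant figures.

3.37 m/s

At the top, both weight mg and T point toward the centre: T + mg = mv²/r.
At minimum speed T → 0, so mg = mv_min²/r ⇒ v_min = √(g r) = √(9.8 × 1.16) = 3.372 m/s.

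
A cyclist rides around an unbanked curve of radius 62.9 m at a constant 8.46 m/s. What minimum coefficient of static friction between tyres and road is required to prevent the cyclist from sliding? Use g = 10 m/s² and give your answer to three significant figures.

0.114

Friction provides the centripetal force: μ_s m g = m v²/r, so μ_s = v²/(g r) = (8.460)²/(10.0 × 62.9) = 71.57/629.0 = 0.1138.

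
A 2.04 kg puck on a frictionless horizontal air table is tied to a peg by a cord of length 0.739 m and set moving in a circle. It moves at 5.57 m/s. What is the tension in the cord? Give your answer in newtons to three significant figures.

The tension is the only horizontal force, so it supplies the full centripetal force: T = m v²/r = 2.04 × (5.570)²/0.739 = 2.04 × 31.02/0.739 = 85.64 N.

85.6 N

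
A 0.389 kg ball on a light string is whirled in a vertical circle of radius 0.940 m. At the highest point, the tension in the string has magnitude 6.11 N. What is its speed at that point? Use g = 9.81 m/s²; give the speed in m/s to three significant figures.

At the top, T + mg = mv²/r, so v = √(r(T/m + g)) = √(0.940 × (6.11/0.389 + 9.81)) = √(0.940 × 25.52) = √23.99 = 4.898 m/s.

4.90 m/s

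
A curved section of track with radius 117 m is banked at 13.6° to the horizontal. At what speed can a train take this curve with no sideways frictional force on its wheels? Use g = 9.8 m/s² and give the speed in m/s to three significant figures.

16.7 m/s

On a frictionless banked curve, N sinθ = mv²/r and N cosθ = mg, so tanθ = v²/(rg).
v = √(r g tanθ) = √(117 × 9.8 × tan 13.6°) = √(117 × 9.8 × 0.2419) = √277.4 = 16.66 m/s.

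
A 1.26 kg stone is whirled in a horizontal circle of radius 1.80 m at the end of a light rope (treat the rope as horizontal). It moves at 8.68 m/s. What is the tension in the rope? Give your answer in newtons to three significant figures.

52.7 N

The tension is the only horizontal force, so it supplies the full centripetal force: T = m v²/r = 1.26 × (8.680)²/1.80 = 1.26 × 75.34/1.80 = 52.74 N.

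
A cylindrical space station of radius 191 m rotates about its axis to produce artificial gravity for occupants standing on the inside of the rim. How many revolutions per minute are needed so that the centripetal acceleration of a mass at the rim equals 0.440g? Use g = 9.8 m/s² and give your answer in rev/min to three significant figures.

1.43 rev/min

Require ω²r = 0.440g, so ω = √(0.440 × 9.8/191) = 0.1503 rad/s.
In rev/min: ω × 60/(2π) = 0.1503 × 60/(2π) = 1.435 rev/min.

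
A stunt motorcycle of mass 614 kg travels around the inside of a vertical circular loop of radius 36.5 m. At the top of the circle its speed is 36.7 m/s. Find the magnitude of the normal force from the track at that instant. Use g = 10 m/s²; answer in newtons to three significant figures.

16500 N

At the top, both N and the weight mg point inward (toward the centre), so N + mg = mv²/r.
N = m(v²/r − g) = 614 × ((36.7)²/36.5 − 10.0) = 614 × (36.90 − 10.0) = 614 × 26.90 = 16520 N.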